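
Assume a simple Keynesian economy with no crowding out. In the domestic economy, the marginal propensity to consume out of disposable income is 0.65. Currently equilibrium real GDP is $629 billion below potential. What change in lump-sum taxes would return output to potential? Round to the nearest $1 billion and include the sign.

−$339 billion

Spending multiplier = 1/(1 − MPC) = 1/(1 − 0.65) = 1/0.35 ≈ 2.857.
Tax multiplier = −c·k = −0.65/0.35 ≈ −1.857. Need ΔY = +$629 billion, so ΔT = ΔY/(−c·k) = −(+$629 billion) × 0.35 / 0.65 ≈ −$339 billion.
The government should cut lump-sum taxes by $339 billion.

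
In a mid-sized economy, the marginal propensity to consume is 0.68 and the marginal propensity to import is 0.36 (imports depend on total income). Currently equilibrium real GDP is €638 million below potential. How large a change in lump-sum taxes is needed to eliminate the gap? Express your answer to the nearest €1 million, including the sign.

Spending multiplier = 1/(1 − c + m) = 1/(1 − 0.68 + 0.36) = 1/0.68 ≈ 1.471.
Tax multiplier = −c·k = −0.68/0.68 = −1. Need ΔY = +€638 million, so ΔT = ΔY/(−c·k) = −(+€638 million) × 0.68 / 0.68 = −€638 million.
The government should cut lump-sum taxes by €638 million.

−€638 million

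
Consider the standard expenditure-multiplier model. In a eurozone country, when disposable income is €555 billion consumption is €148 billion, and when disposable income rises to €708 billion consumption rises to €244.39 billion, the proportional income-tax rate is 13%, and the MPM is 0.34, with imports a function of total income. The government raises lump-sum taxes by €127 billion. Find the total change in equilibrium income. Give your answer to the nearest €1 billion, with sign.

−€101 billion

MPC = ΔC/ΔYd = (244.39 − 148)/(708 − 555) = 96.39/153 = 0.63.
A lump-sum tax change of +€127 billion shifts disposable income by −€127 billion; first-round consumption changes by −c × ΔT = −0.63 × (+€127 billion) = −€80.01 billion.
Expenditure multiplier = 1/(1 − c(1−t) + m) = 1/(1 − 0.63×0.87 + 0.34) = 1/0.7919 ≈ 1.263.
The tax multiplier is −c × k ≈ −0.796, so ΔY = k × (−c·ΔT) = (−€80.01 billion) / 0.7919 ≈ −€101 billion.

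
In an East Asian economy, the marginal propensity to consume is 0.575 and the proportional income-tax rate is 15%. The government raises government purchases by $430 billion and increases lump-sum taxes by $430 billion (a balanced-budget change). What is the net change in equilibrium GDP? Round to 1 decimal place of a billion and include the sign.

Expenditure multiplier = 1/(1 − c(1−t)) = 1/(1 − 0.575×0.85) = 1/0.51125 ≈ 1.956.
ΔG contributes k·ΔG = (+$430 billion) / 0.51125 ≈ +$841.1 billion.
ΔT of +$430 billion changes first-round spending by −c·ΔT = −$247.25 billion, contributing k·(−c·ΔT) = (−$247.25 billion) / 0.51125 ≈ −$483.6 billion.
Net ΔY = k(ΔG − c·ΔT) = (+$182.75 billion) / 0.51125 ≈ +$357.5 billion.

+$357.5 billion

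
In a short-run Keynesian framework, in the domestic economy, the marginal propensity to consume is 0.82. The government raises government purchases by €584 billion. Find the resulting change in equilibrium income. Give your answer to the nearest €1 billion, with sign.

+€3,244 billion

Government-spending multiplier = 1/(1 − MPC) = 1/(1 − 0.82) = 1/0.18 ≈ 5.556.
ΔY = k × ΔG = (+€584 billion) / 0.18 ≈ +€3,244 billion.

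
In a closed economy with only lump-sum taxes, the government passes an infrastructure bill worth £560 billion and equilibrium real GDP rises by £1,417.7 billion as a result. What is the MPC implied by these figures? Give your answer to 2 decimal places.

0.60

Implied spending multiplier k = ΔY/ΔG = 1,417.7/560 ≈ 2.5316.
Since k = 1/(1 − MPC), MPC = 1 − 1/k = 1 − ΔG/ΔY = 1 − 560/1,417.7 ≈ 0.60.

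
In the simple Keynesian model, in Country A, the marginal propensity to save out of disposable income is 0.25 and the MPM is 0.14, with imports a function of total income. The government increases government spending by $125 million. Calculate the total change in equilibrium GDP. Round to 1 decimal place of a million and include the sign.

+$320.5 million

MPC = 1 − MPS = 1 − 0.25 = 0.75.
Expenditure multiplier = 1/(1 − c + m) = 1/(1 − 0.75 + 0.14) = 1/0.39 ≈ 2.564.
ΔY = k × ΔG = (+$125 million) / 0.39 ≈ +$320.5 million.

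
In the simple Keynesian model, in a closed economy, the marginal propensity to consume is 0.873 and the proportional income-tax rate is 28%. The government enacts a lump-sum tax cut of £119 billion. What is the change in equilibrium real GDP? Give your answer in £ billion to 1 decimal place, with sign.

+£279.7 billion

A lump-sum tax change of −£119 billion shifts disposable income by +£119 billion; first-round consumption changes by −c × ΔT = −0.873 × (−£119 billion) = +£103.887 billion.
Expenditure multiplier = 1/(1 − c(1−t)) = 1/(1 − 0.873×0.72) = 1/0.37144 ≈ 2.692.
The tax multiplier is −c × k ≈ −2.35, so ΔY = k × (−c·ΔT) = (+£103.887 billion) / 0.37144 ≈ +£279.7 billion.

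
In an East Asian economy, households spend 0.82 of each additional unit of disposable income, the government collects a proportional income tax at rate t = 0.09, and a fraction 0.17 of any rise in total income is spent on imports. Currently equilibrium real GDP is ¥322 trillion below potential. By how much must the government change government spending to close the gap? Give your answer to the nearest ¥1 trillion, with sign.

Spending multiplier = 1/(1 − c(1−t) + m) = 1/(1 − 0.82×0.91 + 0.17) = 1/0.4238 ≈ 2.36.
Need ΔY = +¥322 trillion, so ΔG = ΔY/k = (+¥322 trillion) × 0.4238 ≈ +¥136 trillion.
The government should increase government spending by ¥136 trillion.

+¥136 trillion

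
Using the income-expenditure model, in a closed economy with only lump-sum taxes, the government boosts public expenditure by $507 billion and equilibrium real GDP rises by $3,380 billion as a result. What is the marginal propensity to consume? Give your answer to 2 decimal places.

0.85

Implied spending multiplier k = ΔY/ΔG = 3,380/507 ≈ 6.6667.
Since k = 1/(1 − MPC), MPC = 1 − 1/k = 1 − ΔG/ΔY = 1 − 507/3,380 = 0.85.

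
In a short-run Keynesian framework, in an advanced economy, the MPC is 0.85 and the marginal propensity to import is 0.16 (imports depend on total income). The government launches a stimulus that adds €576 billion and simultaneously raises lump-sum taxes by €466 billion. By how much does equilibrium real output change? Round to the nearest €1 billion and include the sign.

Expenditure multiplier = 1/(1 − c + m) = 1/(1 − 0.85 + 0.16) = 1/0.31 ≈ 3.226.
ΔG contributes k·ΔG = (+€576 billion) / 0.31 ≈ +€1,858.1 billion.
ΔT of +€466 billion changes first-round spending by −c·ΔT = −€396.1 billion, contributing k·(−c·ΔT) = (−€396.1 billion) / 0.31 ≈ −€1,277.7 billion.
Net ΔY = k(ΔG − c·ΔT) = (+€179.9 billion) / 0.31 ≈ +€580 billion.

+€580 billion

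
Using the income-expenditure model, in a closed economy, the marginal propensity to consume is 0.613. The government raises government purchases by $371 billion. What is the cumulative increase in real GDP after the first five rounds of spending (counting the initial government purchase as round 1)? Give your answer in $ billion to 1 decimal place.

Round 1 adds ΔG = $371 billion; each later round is MPC = 0.613 times the previous.
After 5 rounds: 371 + 227.423 + 139.410299 + 85.458513287 + 52.386068644931 = ΔG·(1 − c^5)/(1 − c) = 371 × (1 − 0.086557035254293)/0.387 ≈ $875.7 billion.

$875.7 billion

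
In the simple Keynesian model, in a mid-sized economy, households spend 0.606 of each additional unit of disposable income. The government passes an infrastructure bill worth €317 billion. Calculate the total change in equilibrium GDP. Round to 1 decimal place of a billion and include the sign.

Government-spending multiplier = 1/(1 − MPC) = 1/(1 − 0.606) = 1/0.394 ≈ 2.538.
ΔY = k × ΔG = (+€317 billion) / 0.394 ≈ +€804.6 billion.

+€804.6 billion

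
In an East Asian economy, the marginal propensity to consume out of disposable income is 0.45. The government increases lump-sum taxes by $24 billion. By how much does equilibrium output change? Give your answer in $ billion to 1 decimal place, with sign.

A lump-sum tax change of +$24 billion shifts disposable income by −$24 billion; first-round consumption changes by −c × ΔT = −0.45 × (+$24 billion) = −$10.8 billion.
Expenditure multiplier = 1/(1 − MPC) = 1/(1 − 0.45) = 1/0.55 ≈ 1.818.
The tax multiplier is −c × k ≈ −0.818, so ΔY = k × (−c·ΔT) = (−$10.8 billion) / 0.55 ≈ −$19.6 billion.

−$19.6 billion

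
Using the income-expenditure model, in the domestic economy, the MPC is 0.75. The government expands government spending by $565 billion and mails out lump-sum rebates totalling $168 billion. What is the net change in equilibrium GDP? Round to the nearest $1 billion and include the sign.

+$2,764 billion

Expenditure multiplier = 1/(1 − MPC) = 1/(1 − 0.75) = 1/0.25 = 4.
ΔG contributes k·ΔG = (+$565 billion) / 0.25 = +$2,260 billion.
ΔT of −$168 billion changes first-round spending by −c·ΔT = +$126 billion, contributing k·(−c·ΔT) = (+$126 billion) / 0.25 = +$504 billion.
Net ΔY = k(ΔG − c·ΔT) = (+$691 billion) / 0.25 = +$2,764 billion.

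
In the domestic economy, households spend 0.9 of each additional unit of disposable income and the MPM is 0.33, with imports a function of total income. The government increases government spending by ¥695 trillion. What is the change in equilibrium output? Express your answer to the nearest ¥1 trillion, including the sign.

+¥1,616 trillion

Expenditure multiplier = 1/(1 − c + m) = 1/(1 − 0.9 + 0.33) = 1/0.43 ≈ 2.326.
ΔY = k × ΔG = (+¥695 trillion) / 0.43 ≈ +¥1,616 trillion.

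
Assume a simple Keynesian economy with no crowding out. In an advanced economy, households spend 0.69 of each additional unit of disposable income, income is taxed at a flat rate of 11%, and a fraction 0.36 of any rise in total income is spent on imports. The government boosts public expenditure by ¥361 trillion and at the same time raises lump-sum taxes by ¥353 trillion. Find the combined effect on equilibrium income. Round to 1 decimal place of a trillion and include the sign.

+¥157.4 trillion

Expenditure multiplier = 1/(1 − c(1−t) + m) = 1/(1 − 0.69×0.89 + 0.36) = 1/0.7459 ≈ 1.341.
ΔG contributes k·ΔG = (+¥361 trillion) / 0.7459 ≈ +¥484 trillion.
ΔT of +¥353 trillion changes first-round spending by −c·ΔT = −¥243.57 trillion, contributing k·(−c·ΔT) = (−¥243.57 trillion) / 0.7459 ≈ −¥326.5 trillion.
Net ΔY = k(ΔG − c·ΔT) = (+¥117.43 trillion) / 0.7459 ≈ +¥157.4 trillion.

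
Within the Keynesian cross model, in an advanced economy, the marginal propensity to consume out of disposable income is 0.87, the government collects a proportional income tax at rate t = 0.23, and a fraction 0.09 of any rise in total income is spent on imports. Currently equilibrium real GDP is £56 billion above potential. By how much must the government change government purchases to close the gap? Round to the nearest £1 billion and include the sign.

Spending multiplier = 1/(1 − c(1−t) + m) = 1/(1 − 0.87×0.77 + 0.09) = 1/0.4201 ≈ 2.38.
Need ΔY = −£56 billion, so ΔG = ΔY/k = (−£56 billion) × 0.4201 ≈ −£24 billion.
The government should cut government purchases by £24 billion.

−£24 billion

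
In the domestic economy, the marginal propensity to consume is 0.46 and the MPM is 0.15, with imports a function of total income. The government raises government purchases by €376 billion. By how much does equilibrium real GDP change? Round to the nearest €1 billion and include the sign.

+€545 billion

Government-spending multiplier = 1/(1 − c + m) = 1/(1 − 0.46 + 0.15) = 1/0.69 ≈ 1.449.
ΔY = k × ΔG = (+€376 billion) / 0.69 ≈ +€545 billion.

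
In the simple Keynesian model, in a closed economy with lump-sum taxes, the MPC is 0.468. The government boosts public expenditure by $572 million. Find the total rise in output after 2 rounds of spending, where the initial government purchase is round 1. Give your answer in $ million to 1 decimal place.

$839.7 million

Round 1 adds ΔG = $572 million; each later round is MPC = 0.468 times the previous.
After 2 rounds: 572 + 267.696 = ΔG·(1 − c^2)/(1 − c) = 572 × (1 − 0.219024)/0.532 ≈ $839.7 million.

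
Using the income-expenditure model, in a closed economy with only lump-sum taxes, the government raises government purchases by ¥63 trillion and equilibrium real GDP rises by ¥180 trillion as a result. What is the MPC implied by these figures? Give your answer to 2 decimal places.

Implied spending multiplier k = ΔY/ΔG = 180/63 ≈ 2.8571.
Since k = 1/(1 − MPC), MPC = 1 − 1/k = 1 − ΔG/ΔY = 1 − 63/180 = 0.65.

0.65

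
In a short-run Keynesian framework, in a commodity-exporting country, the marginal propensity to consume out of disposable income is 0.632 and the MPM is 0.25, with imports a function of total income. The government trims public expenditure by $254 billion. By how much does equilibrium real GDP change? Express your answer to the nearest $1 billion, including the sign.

−$411 billion

Government-spending multiplier = 1/(1 − c + m) = 1/(1 − 0.632 + 0.25) = 1/0.618 ≈ 1.618.
ΔY = k × ΔG = (−$254 billion) / 0.618 ≈ −$411 billion.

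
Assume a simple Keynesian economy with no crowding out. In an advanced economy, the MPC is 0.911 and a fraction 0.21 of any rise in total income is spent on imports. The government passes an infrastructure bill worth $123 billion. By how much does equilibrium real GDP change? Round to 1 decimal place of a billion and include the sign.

Expenditure multiplier = 1/(1 − c + m) = 1/(1 − 0.911 + 0.21) = 1/0.299 ≈ 3.344.
ΔY = k × ΔG = (+$123 billion) / 0.299 ≈ +$411.4 billion.

+$411.4 billion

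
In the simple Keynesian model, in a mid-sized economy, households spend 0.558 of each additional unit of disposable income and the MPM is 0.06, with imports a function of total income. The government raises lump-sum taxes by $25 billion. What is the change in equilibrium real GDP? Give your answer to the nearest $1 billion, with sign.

A lump-sum tax change of +$25 billion shifts disposable income by −$25 billion; first-round consumption changes by −c × ΔT = −0.558 × (+$25 billion) = −$13.95 billion.
Expenditure multiplier = 1/(1 − c + m) = 1/(1 − 0.558 + 0.06) = 1/0.502 ≈ 1.992.
The tax multiplier is −c × k ≈ −1.112, so ΔY = k × (−c·ΔT) = (−$13.95 billion) / 0.502 ≈ −$28 billion.

−$28 billion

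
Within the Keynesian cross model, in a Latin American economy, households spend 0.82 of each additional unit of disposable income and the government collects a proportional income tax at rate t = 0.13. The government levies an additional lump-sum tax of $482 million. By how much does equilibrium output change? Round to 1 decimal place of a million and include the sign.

−$1,379.1 million

A lump-sum tax change of +$482 million shifts disposable income by −$482 million; first-round consumption changes by −c × ΔT = −0.82 × (+$482 million) = −$395.24 million.
Expenditure multiplier = 1/(1 − c(1−t)) = 1/(1 − 0.82×0.87) = 1/0.2866 ≈ 3.489.
The tax multiplier is −c × k ≈ −2.861, so ΔY = k × (−c·ΔT) = (−$395.24 million) / 0.2866 ≈ −$1,379.1 million.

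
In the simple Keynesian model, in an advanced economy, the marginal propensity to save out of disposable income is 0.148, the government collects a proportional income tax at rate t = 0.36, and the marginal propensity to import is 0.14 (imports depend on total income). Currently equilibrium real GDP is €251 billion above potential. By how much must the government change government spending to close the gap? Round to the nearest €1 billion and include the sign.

−€149 billion

MPC = 1 − MPS = 1 − 0.148 = 0.852.
Spending multiplier = 1/(1 − c(1−t) + m) = 1/(1 − 0.852×0.64 + 0.14) = 1/0.59472 ≈ 1.681.
Need ΔY = −€251 billion, so ΔG = ΔY/k = (−€251 billion) × 0.59472 ≈ −€149 billion.
The government should cut government spending by €149 billion.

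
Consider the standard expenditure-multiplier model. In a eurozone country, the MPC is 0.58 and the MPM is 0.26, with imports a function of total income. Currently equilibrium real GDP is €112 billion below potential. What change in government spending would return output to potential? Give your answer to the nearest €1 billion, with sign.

+€76 billion

Spending multiplier = 1/(1 − c + m) = 1/(1 − 0.58 + 0.26) = 1/0.68 ≈ 1.471.
Need ΔY = +€112 billion, so ΔG = ΔY/k = (+€112 billion) × 0.68 ≈ +€76 billion.
The government should increase government spending by €76 billion.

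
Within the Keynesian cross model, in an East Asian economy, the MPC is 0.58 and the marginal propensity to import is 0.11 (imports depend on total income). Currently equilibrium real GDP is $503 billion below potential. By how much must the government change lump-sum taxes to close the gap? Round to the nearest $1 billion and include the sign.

Spending multiplier = 1/(1 − c + m) = 1/(1 − 0.58 + 0.11) = 1/0.53 ≈ 1.887.
Tax multiplier = −c·k = −0.58/0.53 ≈ −1.094. Need ΔY = +$503 billion, so ΔT = ΔY/(−c·k) = −(+$503 billion) × 0.53 / 0.58 ≈ −$460 billion.
The government should cut lump-sum taxes by $460 billion.

−$460 billion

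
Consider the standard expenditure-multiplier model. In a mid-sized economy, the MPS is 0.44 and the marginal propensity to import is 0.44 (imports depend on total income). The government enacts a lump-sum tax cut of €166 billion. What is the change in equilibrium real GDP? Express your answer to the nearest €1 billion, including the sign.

+€106 billion

MPC = 1 − MPS = 1 − 0.44 = 0.56.
A lump-sum tax change of −€166 billion shifts disposable income by +€166 billion; first-round consumption changes by −c × ΔT = −0.56 × (−€166 billion) = +€92.96 billion.
Expenditure multiplier = 1/(1 − c + m) = 1/(1 − 0.56 + 0.44) = 1/0.88 ≈ 1.136.
The tax multiplier is −c × k ≈ −0.636, so ΔY = k × (−c·ΔT) = (+€92.96 billion) / 0.88 ≈ +€106 billion.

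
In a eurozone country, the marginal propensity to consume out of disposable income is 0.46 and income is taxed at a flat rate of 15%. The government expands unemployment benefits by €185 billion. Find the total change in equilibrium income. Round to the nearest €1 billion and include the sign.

+€140 billion

The transfer change shifts disposable income by +€185 billion, so first-round consumption changes by c·ΔTR = 0.46 × (+€185 billion) = +€85.1 billion.
Expenditure multiplier = 1/(1 − c(1−t)) = 1/(1 − 0.46×0.85) = 1/0.609 ≈ 1.642.
The transfer multiplier is c × k ≈ 0.755, so ΔY = k × (c·ΔTR) = (+€85.1 billion) / 0.609 ≈ +€140 billion.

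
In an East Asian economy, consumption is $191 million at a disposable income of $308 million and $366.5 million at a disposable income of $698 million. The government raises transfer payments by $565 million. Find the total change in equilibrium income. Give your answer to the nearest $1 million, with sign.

MPC = ΔC/ΔYd = (366.5 − 191)/(698 − 308) = 175.5/390 = 0.45.
The transfer change shifts disposable income by +$565 million, so first-round consumption changes by c·ΔTR = 0.45 × (+$565 million) = +$254.25 million.
Expenditure multiplier = 1/(1 − MPC) = 1/(1 − 0.45) = 1/0.55 ≈ 1.818.
The transfer multiplier is c × k ≈ 0.818, so ΔY = k × (c·ΔTR) = (+$254.25 million) / 0.55 ≈ +$462 million.

+$462 million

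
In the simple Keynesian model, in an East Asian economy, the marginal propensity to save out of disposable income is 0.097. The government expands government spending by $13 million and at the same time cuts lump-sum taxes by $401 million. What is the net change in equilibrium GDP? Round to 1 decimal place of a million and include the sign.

MPC = 1 − MPS = 1 − 0.097 = 0.903.
Expenditure multiplier = 1/(1 − MPC) = 1/(1 − 0.903) = 1/0.097 ≈ 10.309.
ΔG contributes k·ΔG = (+$13 million) / 0.097 ≈ +$134 million.
ΔT of −$401 million changes first-round spending by −c·ΔT = +$362.103 million, contributing k·(−c·ΔT) = (+$362.103 million) / 0.097 ≈ +$3,733 million.
Net ΔY = k(ΔG − c·ΔT) = (+$375.103 million) / 0.097 ≈ +$3,867 million.

+$3,867.0 million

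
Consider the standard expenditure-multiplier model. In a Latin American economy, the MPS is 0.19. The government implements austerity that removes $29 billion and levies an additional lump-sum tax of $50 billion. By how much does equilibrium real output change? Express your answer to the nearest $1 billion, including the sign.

−$366 billion

MPC = 1 − MPS = 1 − 0.19 = 0.81.
Expenditure multiplier = 1/(1 − MPC) = 1/(1 − 0.81) = 1/0.19 ≈ 5.263.
ΔG contributes k·ΔG = (−$29 billion) / 0.19 ≈ −$152.6 billion.
ΔT of +$50 billion changes first-round spending by −c·ΔT = −$40.5 billion, contributing k·(−c·ΔT) = (−$40.5 billion) / 0.19 ≈ −$213.2 billion.
Net ΔY = k(ΔG − c·ΔT) = (−$69.5 billion) / 0.19 ≈ −$366 billion.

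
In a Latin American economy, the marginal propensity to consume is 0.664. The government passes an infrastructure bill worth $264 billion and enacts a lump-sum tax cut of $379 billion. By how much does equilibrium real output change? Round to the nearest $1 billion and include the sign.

Expenditure multiplier = 1/(1 − MPC) = 1/(1 − 0.664) = 1/0.336 ≈ 2.976.
ΔG contributes k·ΔG = (+$264 billion) / 0.336 ≈ +$785.7 billion.
ΔT of −$379 billion changes first-round spending by −c·ΔT = +$251.656 billion, contributing k·(−c·ΔT) = (+$251.656 billion) / 0.336 ≈ +$749 billion.
Net ΔY = k(ΔG − c·ΔT) = (+$515.656 billion) / 0.336 ≈ +$1,535 billion.

+$1,535 billion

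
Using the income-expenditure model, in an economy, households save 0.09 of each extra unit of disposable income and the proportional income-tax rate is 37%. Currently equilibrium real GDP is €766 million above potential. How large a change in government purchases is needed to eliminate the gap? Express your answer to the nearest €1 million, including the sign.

MPC = 1 − MPS = 1 − 0.09 = 0.91.
Spending multiplier = 1/(1 − c(1−t)) = 1/(1 − 0.91×0.63) = 1/0.4267 ≈ 2.344.
Need ΔY = −€766 million, so ΔG = ΔY/k = (−€766 million) × 0.4267 ≈ −€327 million.
The government should cut government purchases by €327 million.

−€327 million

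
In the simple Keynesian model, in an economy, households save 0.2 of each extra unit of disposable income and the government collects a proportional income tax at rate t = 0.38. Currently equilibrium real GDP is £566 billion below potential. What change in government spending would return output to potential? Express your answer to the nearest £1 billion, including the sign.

MPC = 1 − MPS = 1 − 0.2 = 0.8.
Spending multiplier = 1/(1 − c(1−t)) = 1/(1 − 0.8×0.62) = 1/0.504 ≈ 1.984.
Need ΔY = +£566 billion, so ΔG = ΔY/k = (+£566 billion) × 0.504 ≈ +£285 billion.
The government should increase government spending by £285 billion.

+£285 billion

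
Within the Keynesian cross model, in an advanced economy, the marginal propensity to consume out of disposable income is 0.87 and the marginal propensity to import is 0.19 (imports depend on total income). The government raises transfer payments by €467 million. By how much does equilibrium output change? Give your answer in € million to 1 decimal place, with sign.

The transfer change shifts disposable income by +€467 million, so first-round consumption changes by c·ΔTR = 0.87 × (+€467 million) = +€406.29 million.
Expenditure multiplier = 1/(1 − c + m) = 1/(1 − 0.87 + 0.19) = 1/0.32 = 3.125.
The transfer multiplier is c × k ≈ 2.719, so ΔY = k × (c·ΔTR) = (+€406.29 million) / 0.32 ≈ +€1,269.7 million.

+€1,269.7 million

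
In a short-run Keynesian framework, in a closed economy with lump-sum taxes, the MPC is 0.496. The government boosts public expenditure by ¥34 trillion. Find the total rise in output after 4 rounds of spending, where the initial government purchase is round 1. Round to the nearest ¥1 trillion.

¥63 trillion

Round 1 adds ΔG = ¥34 trillion; each later round is MPC = 0.496 times the previous.
After 4 rounds: 34 + 16.864 + 8.364544 + 4.148813824 = ΔG·(1 − c^4)/(1 − c) = 34 × (1 − 0.060523872256)/0.504 ≈ ¥63 trillion.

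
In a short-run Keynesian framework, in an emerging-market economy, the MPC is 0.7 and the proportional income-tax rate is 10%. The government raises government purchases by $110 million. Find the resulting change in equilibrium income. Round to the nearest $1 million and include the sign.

Government-spending multiplier = 1/(1 − c(1−t)) = 1/(1 − 0.7×0.9) = 1/0.37 ≈ 2.703.
ΔY = k × ΔG = (+$110 million) / 0.37 ≈ +$297 million.

+$297 million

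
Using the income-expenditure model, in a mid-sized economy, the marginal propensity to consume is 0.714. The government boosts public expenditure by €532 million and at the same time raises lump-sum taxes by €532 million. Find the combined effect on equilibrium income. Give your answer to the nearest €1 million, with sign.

Expenditure multiplier = 1/(1 − MPC) = 1/(1 − 0.714) = 1/0.286 ≈ 3.497.
ΔG contributes k·ΔG = (+€532 million) / 0.286 ≈ +€1,860.1 million.
ΔT of +€532 million changes first-round spending by −c·ΔT = −€379.848 million, contributing k·(−c·ΔT) = (−€379.848 million) / 0.286 ≈ −€1,328.1 million.
With ΔG = ΔT and no other leakages, the balanced-budget multiplier is 1, so ΔY = ΔG = +€532 million.

+€532 million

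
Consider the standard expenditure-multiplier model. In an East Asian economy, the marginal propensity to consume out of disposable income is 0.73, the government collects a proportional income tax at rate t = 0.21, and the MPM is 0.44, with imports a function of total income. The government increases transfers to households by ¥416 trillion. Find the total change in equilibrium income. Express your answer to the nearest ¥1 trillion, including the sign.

The transfer change shifts disposable income by +¥416 trillion, so first-round consumption changes by c·ΔTR = 0.73 × (+¥416 trillion) = +¥303.68 trillion.
Expenditure multiplier = 1/(1 − c(1−t) + m) = 1/(1 − 0.73×0.79 + 0.44) = 1/0.8633 ≈ 1.158.
The transfer multiplier is c × k ≈ 0.846, so ΔY = k × (c·ΔTR) = (+¥303.68 trillion) / 0.8633 ≈ +¥352 trillion.

+¥352 trillion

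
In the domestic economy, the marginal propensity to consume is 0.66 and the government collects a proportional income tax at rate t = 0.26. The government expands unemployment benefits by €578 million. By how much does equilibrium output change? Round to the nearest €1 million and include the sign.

+€746 million

The transfer change shifts disposable income by +€578 million, so first-round consumption changes by c·ΔTR = 0.66 × (+€578 million) = +€381.48 million.
Expenditure multiplier = 1/(1 − c(1−t)) = 1/(1 − 0.66×0.74) = 1/0.5116 ≈ 1.955.
The transfer multiplier is c × k ≈ 1.29, so ΔY = k × (c·ΔTR) = (+€381.48 million) / 0.5116 ≈ +€746 million.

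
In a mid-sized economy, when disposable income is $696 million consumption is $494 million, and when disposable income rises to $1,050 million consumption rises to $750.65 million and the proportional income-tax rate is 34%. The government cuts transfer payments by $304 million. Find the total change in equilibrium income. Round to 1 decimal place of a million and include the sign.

MPC = ΔC/ΔYd = (750.65 − 494)/(1,050 − 696) = 256.65/354 = 0.725.
The transfer change shifts disposable income by −$304 million, so first-round consumption changes by c·ΔTR = 0.725 × (−$304 million) = −$220.4 million.
Expenditure multiplier = 1/(1 − c(1−t)) = 1/(1 − 0.725×0.66) = 1/0.5215 ≈ 1.918.
The transfer multiplier is c × k ≈ 1.39, so ΔY = k × (c·ΔTR) = (−$220.4 million) / 0.5215 ≈ −$422.6 million.

−$422.6 million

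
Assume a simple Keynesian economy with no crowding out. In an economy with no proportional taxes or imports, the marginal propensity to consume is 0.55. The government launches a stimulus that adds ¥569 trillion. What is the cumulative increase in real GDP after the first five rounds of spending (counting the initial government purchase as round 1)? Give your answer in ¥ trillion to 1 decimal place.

¥1,200.8 trillion

Round 1 adds ΔG = ¥569 trillion; each later round is MPC = 0.55 times the previous.
After 5 rounds: 569 + 312.95 + 172.1225 + 94.667375 + 52.06705625 = ΔG·(1 − c^5)/(1 − c) = 569 × (1 − 0.0503284375)/0.45 ≈ ¥1,200.8 trillion.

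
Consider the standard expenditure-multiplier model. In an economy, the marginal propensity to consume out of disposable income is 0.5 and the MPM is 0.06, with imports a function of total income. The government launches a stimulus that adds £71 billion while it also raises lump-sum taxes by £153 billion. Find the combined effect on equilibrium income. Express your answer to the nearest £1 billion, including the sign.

−£10 billion

Expenditure multiplier = 1/(1 − c + m) = 1/(1 − 0.5 + 0.06) = 1/0.56 ≈ 1.786.
ΔG contributes k·ΔG = (+£71 billion) / 0.56 ≈ +£126.8 billion.
ΔT of +£153 billion changes first-round spending by −c·ΔT = −£76.5 billion, contributing k·(−c·ΔT) = (−£76.5 billion) / 0.56 ≈ −£136.6 billion.
Net ΔY = k(ΔG − c·ΔT) = (−£5.5 billion) / 0.56 ≈ −£10 billion.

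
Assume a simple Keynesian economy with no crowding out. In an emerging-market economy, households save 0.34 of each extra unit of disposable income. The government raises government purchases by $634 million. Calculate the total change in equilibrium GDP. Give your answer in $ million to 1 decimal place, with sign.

MPC = 1 − MPS = 1 − 0.34 = 0.66.
Expenditure multiplier = 1/(1 − MPC) = 1/(1 − 0.66) = 1/0.34 ≈ 2.941.
ΔY = k × ΔG = (+$634 million) / 0.34 ≈ +$1,864.7 million.

+$1,864.7 million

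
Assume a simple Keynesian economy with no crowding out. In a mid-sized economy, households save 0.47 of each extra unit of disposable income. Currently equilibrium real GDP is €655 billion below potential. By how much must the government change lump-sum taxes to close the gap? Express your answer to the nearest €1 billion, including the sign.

MPC = 1 − MPS = 1 − 0.47 = 0.53.
Spending multiplier = 1/(1 − MPC) = 1/(1 − 0.53) = 1/0.47 ≈ 2.128.
Tax multiplier = −c·k = −0.53/0.47 ≈ −1.128. Need ΔY = +€655 billion, so ΔT = ΔY/(−c·k) = −(+€655 billion) × 0.47 / 0.53 ≈ −€581 billion.
The government should cut lump-sum taxes by €581 billion.

−€581 billion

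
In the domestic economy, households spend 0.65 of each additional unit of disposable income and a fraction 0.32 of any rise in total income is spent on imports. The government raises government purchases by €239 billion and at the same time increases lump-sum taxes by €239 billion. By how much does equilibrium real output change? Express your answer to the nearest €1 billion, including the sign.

Expenditure multiplier = 1/(1 − c + m) = 1/(1 − 0.65 + 0.32) = 1/0.67 ≈ 1.493.
ΔG contributes k·ΔG = (+€239 billion) / 0.67 ≈ +€356.7 billion.
ΔT of +€239 billion changes first-round spending by −c·ΔT = −€155.35 billion, contributing k·(−c·ΔT) = (−€155.35 billion) / 0.67 ≈ −€231.9 billion.
Net ΔY = k(ΔG − c·ΔT) = (+€83.65 billion) / 0.67 ≈ +€125 billion.

+€125 billion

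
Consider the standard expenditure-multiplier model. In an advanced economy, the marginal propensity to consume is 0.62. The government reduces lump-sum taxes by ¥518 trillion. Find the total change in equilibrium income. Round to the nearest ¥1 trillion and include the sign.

A lump-sum tax change of −¥518 trillion shifts disposable income by +¥518 trillion; first-round consumption changes by −c × ΔT = −0.62 × (−¥518 trillion) = +¥321.16 trillion.
Expenditure multiplier = 1/(1 − MPC) = 1/(1 − 0.62) = 1/0.38 ≈ 2.632.
The tax multiplier is −c × k ≈ −1.632, so ΔY = k × (−c·ΔT) = (+¥321.16 trillion) / 0.38 ≈ +¥845 trillion.

+¥845 trillion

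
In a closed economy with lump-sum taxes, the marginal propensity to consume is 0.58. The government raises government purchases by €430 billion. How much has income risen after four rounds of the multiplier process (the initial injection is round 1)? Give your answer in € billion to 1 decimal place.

€908.0 billion

Round 1 adds ΔG = €430 billion; each later round is MPC = 0.58 times the previous.
After 4 rounds: 430 + 249.4 + 144.652 + 83.89816 = ΔG·(1 − c^4)/(1 − c) = 430 × (1 − 0.11316496)/0.42 ≈ €908 billion.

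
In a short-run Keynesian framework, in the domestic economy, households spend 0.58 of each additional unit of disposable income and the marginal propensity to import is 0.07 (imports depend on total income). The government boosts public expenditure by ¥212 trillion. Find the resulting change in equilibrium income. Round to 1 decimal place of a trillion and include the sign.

+¥432.7 trillion

Spending multiplier = 1/(1 − c + m) = 1/(1 − 0.58 + 0.07) = 1/0.49 ≈ 2.041.
ΔY = k × ΔG = (+¥212 trillion) / 0.49 ≈ +¥432.7 trillion.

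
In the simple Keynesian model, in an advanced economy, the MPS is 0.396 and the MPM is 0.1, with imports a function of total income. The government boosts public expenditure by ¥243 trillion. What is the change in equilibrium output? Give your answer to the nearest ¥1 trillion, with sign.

MPC = 1 − MPS = 1 − 0.396 = 0.604.
Spending multiplier = 1/(1 − c + m) = 1/(1 − 0.604 + 0.1) = 1/0.496 ≈ 2.016.
ΔY = k × ΔG = (+¥243 trillion) / 0.496 ≈ +¥490 trillion.

+¥490 trillion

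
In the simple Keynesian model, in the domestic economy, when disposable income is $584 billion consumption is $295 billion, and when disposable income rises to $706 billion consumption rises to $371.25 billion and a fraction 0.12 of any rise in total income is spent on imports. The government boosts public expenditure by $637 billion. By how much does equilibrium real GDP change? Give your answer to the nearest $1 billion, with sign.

+$1,287 billion

MPC = ΔC/ΔYd = (371.25 − 295)/(706 − 584) = 76.25/122 = 0.625.
Expenditure multiplier = 1/(1 − c + m) = 1/(1 − 0.625 + 0.12) = 1/0.495 ≈ 2.02.
ΔY = k × ΔG = (+$637 billion) / 0.495 ≈ +$1,287 billion.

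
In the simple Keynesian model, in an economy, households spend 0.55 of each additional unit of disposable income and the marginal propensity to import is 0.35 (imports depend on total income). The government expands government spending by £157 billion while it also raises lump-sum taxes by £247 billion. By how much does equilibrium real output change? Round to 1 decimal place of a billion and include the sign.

Expenditure multiplier = 1/(1 − c + m) = 1/(1 − 0.55 + 0.35) = 1/0.8 = 1.25.
ΔG contributes k·ΔG = (+£157 billion) / 0.8 ≈ +£196.3 billion.
ΔT of +£247 billion changes first-round spending by −c·ΔT = −£135.85 billion, contributing k·(−c·ΔT) = (−£135.85 billion) / 0.8 ≈ −£169.8 billion.
Net ΔY = k(ΔG − c·ΔT) = (+£21.15 billion) / 0.8 ≈ +£26.4 billion.

+£26.4 billion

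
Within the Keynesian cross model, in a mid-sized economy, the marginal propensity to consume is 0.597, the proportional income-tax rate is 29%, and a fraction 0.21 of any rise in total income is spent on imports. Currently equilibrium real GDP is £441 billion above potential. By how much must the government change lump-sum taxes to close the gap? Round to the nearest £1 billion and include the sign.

Spending multiplier = 1/(1 − c(1−t) + m) = 1/(1 − 0.597×0.71 + 0.21) = 1/0.78613 ≈ 1.272.
Tax multiplier = −c·k = −0.597/0.78613 ≈ −0.759. Need ΔY = −£441 billion, so ΔT = ΔY/(−c·k) = −(−£441 billion) × 0.78613 / 0.597 ≈ +£581 billion.
The government should raise lump-sum taxes by £581 billion.

+£581 billion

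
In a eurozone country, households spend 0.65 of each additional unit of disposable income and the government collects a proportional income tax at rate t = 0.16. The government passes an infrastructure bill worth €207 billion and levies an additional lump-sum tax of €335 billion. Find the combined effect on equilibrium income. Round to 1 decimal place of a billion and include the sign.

−€23.7 billion

Expenditure multiplier = 1/(1 − c(1−t)) = 1/(1 − 0.65×0.84) = 1/0.454 ≈ 2.203.
ΔG contributes k·ΔG = (+€207 billion) / 0.454 ≈ +€455.9 billion.
ΔT of +€335 billion changes first-round spending by −c·ΔT = −€217.75 billion, contributing k·(−c·ΔT) = (−€217.75 billion) / 0.454 ≈ −€479.6 billion.
Net ΔY = k(ΔG − c·ΔT) = (−€10.75 billion) / 0.454 ≈ −€23.7 billion.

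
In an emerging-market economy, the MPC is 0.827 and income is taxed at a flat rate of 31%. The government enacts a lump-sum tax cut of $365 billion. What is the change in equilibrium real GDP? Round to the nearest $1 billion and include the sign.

+$703 billion

A lump-sum tax change of −$365 billion shifts disposable income by +$365 billion; first-round consumption changes by −c × ΔT = −0.827 × (−$365 billion) = +$301.855 billion.
Expenditure multiplier = 1/(1 − c(1−t)) = 1/(1 − 0.827×0.69) = 1/0.42937 ≈ 2.329.
The tax multiplier is −c × k ≈ −1.926, so ΔY = k × (−c·ΔT) = (+$301.855 billion) / 0.42937 ≈ +$703 billion.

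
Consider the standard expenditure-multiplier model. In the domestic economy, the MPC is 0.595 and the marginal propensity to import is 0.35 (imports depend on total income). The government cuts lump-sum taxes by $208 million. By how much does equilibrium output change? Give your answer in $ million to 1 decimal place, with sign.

+$163.9 million

A lump-sum tax change of −$208 million shifts disposable income by +$208 million; first-round consumption changes by −c × ΔT = −0.595 × (−$208 million) = +$123.76 million.
Expenditure multiplier = 1/(1 − c + m) = 1/(1 − 0.595 + 0.35) = 1/0.755 ≈ 1.325.
The tax multiplier is −c × k ≈ −0.788, so ΔY = k × (−c·ΔT) = (+$123.76 million) / 0.755 ≈ +$163.9 million.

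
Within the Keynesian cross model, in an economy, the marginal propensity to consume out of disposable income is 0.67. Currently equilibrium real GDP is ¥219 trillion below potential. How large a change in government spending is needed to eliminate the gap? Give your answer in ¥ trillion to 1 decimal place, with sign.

+¥72.3 trillion

Spending multiplier = 1/(1 − MPC) = 1/(1 − 0.67) = 1/0.33 ≈ 3.03.
Need ΔY = +¥219 trillion, so ΔG = ΔY/k = (+¥219 trillion) × 0.33 ≈ +¥72.3 trillion.
The government should increase government spending by ¥72.3 trillion.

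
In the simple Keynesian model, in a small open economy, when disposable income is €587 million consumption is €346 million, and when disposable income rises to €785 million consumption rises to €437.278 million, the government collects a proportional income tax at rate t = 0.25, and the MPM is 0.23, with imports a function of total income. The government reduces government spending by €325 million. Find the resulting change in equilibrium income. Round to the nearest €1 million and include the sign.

MPC = ΔC/ΔYd = (437.278 − 346)/(785 − 587) = 91.278/198 = 0.461.
Spending multiplier = 1/(1 − c(1−t) + m) = 1/(1 − 0.461×0.75 + 0.23) = 1/0.88425 ≈ 1.131.
ΔY = k × ΔG = (−€325 million) / 0.88425 ≈ −€368 million.

−€368 million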